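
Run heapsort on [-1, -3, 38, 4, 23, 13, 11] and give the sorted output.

Build heap: [38, 23, 13, 4, -3, -1, 11]
Extract 38: [23, 11, 13, 4, -3, -1, 38]
Extract 23: [13, 11, -1, 4, -3, 23, 38]
Extract 13: [11, 4, -1, -3, 13, 23, 38]
Extract 11: [4, -3, -1, 11, 13, 23, 38]
Extract 4: [-1, -3, 4, 11, 13, 23, 38]
Extract -1: [-3, -1, 4, 11, 13, 23, 38]


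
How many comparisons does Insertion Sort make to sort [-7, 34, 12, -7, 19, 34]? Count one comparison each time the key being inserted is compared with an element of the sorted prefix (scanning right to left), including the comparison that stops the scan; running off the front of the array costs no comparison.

Insert 34: -7 <= 34 (stop) = 1 comparison(s) -> [-7, 34, 12, -7, 19, 34]
Insert 12: 34 > 12 (shift), -7 <= 12 (stop) = 2 comparison(s) -> [-7, 12, 34, -7, 19, 34]
Insert -7: 34 > -7 (shift), 12 > -7 (shift), -7 <= -7 (stop) = 3 comparison(s) -> [-7, -7, 12, 34, 19, 34]
Insert 19: 34 > 19 (shift), 12 <= 19 (stop) = 2 comparison(s) -> [-7, -7, 12, 19, 34, 34]
Insert 34: 34 <= 34 (stop) = 1 comparison(s) -> [-7, -7, 12, 19, 34, 34]
Total comparisons: 1 + 2 + 3 + 2 + 1 = 9


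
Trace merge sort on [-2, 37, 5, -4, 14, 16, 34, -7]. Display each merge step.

Divide and conquer:
  Merge [-2] + [37] -> [-2, 37]
  Merge [5] + [-4] -> [-4, 5]
  Merge [-2, 37] + [-4, 5] -> [-4, -2, 5, 37]
  Merge [14] + [16] -> [14, 16]
  Merge [34] + [-7] -> [-7, 34]
  Merge [14, 16] + [-7, 34] -> [-7, 14, 16, 34]
  Merge [-4, -2, 5, 37] + [-7, 14, 16, 34] -> [-7, -4, -2, 5, 14, 16, 34, 37]


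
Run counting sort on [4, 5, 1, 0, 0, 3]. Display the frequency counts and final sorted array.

Count array: [2, 1, 0, 1, 1, 1]
(count[i] = number of elements equal to i)
Cumulative count: [2, 3, 3, 4, 5, 6]
Sorted: [0, 0, 1, 3, 4, 5]


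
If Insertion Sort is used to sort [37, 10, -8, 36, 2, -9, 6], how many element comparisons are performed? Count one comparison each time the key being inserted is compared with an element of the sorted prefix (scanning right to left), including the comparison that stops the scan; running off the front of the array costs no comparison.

Insert 10: 37 > 10 (shift), reached front = 1 comparison(s) -> [10, 37, -8, 36, 2, -9, 6]
Insert -8: 37 > -8 (shift), 10 > -8 (shift), reached front = 2 comparison(s) -> [-8, 10, 37, 36, 2, -9, 6]
Insert 36: 37 > 36 (shift), 10 <= 36 (stop) = 2 comparison(s) -> [-8, 10, 36, 37, 2, -9, 6]
Insert 2: 37 > 2 (shift), 36 > 2 (shift), 10 > 2 (shift), -8 <= 2 (stop) = 4 comparison(s) -> [-8, 2, 10, 36, 37, -9, 6]
Insert -9: 37 > -9 (shift), 36 > -9 (shift), 10 > -9 (shift), 2 > -9 (shift), -8 > -9 (shift), reached front = 5 comparison(s) -> [-9, -8, 2, 10, 36, 37, 6]
Insert 6: 37 > 6 (shift), 36 > 6 (shift), 10 > 6 (shift), 2 <= 6 (stop) = 4 comparison(s) -> [-9, -8, 2, 6, 10, 36, 37]
Total comparisons: 1 + 2 + 2 + 4 + 5 + 4 = 18


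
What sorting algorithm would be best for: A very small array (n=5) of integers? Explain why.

Best choice: Insertion sort
Reason: For tiny inputs the O(n^2) overhead is negligible and insertion sort has minimal constant factors


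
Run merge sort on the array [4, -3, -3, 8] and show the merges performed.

Divide and conquer:
  Merge [4] + [-3] -> [-3, 4]
  Merge [-3] + [8] -> [-3, 8]
  Merge [-3, 4] + [-3, 8] -> [-3, -3, 4, 8]


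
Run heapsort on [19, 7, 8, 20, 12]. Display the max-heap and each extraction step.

Build heap: [20, 19, 8, 7, 12]
Extract 20: [19, 12, 8, 7, 20]
Extract 19: [12, 7, 8, 19, 20]
Extract 12: [8, 7, 12, 19, 20]
Extract 8: [7, 8, 12, 19, 20]


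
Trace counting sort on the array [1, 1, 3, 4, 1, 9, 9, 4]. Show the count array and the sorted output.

Count array: [0, 3, 0, 1, 2, 0, 0, 0, 0, 2]
(count[i] = number of elements equal to i)
Cumulative count: [0, 3, 3, 4, 6, 6, 6, 6, 6, 8]
Sorted: [1, 1, 1, 3, 4, 4, 9, 9]


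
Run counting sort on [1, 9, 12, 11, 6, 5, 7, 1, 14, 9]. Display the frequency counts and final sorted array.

Count array: [0, 2, 0, 0, 0, 1, 1, 1, 0, 2, 0, 1, 1, 0, 1]
(count[i] = number of elements equal to i)
Cumulative count: [0, 2, 2, 2, 2, 3, 4, 5, 5, 7, 7, 8, 9, 9, 10]
Sorted: [1, 1, 5, 6, 7, 9, 9, 11, 12, 14]


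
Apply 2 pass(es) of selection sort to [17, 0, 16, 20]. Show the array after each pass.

Pass 1: Select minimum 0 at index 1, swap -> [0, 17, 16, 20]
Pass 2: Select minimum 16 at index 2, swap -> [0, 16, 17, 20]


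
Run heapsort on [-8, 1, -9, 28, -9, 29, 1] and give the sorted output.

Build heap: [29, 28, 1, 1, -9, -9, -8]
Extract 29: [28, 1, 1, -8, -9, -9, 29]
Extract 28: [1, -8, 1, -9, -9, 28, 29]
Extract 1: [1, -8, -9, -9, 1, 28, 29]
Extract 1: [-8, -9, -9, 1, 1, 28, 29]
Extract -8: [-9, -9, -8, 1, 1, 28, 29]
Extract -9: [-9, -9, -8, 1, 1, 28, 29]


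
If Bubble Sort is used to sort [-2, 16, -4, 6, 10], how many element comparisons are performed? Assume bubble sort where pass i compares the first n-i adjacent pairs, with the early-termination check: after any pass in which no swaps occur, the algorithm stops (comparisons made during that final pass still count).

Pass 1: compare adjacent pairs (0,1)..(3,4) = 4 comparison(s), 3 swap(s) -> [-2, -4, 6, 10, 16]
Pass 2: compare adjacent pairs (0,1)..(2,3) = 3 comparison(s), 1 swap(s) -> [-4, -2, 6, 10, 16]
Pass 3: compare adjacent pairs (0,1)..(1,2) = 2 comparison(s), 0 swap(s) -> [-4, -2, 6, 10, 16]
No swaps in this pass, so bubble sort stops here.
Total comparisons: 4 + 3 + 2 = 9


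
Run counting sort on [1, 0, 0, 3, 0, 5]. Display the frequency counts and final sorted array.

Count array: [3, 1, 0, 1, 0, 1]
(count[i] = number of elements equal to i)
Cumulative count: [3, 4, 4, 5, 5, 6]
Sorted: [0, 0, 0, 1, 3, 5]


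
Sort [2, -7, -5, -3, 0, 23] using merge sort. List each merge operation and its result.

Divide and conquer:
  Merge [-7] + [-5] -> [-7, -5]
  Merge [2] + [-7, -5] -> [-7, -5, 2]
  Merge [0] + [23] -> [0, 23]
  Merge [-3] + [0, 23] -> [-3, 0, 23]
  Merge [-7, -5, 2] + [-3, 0, 23] -> [-7, -5, -3, 0, 2, 23]


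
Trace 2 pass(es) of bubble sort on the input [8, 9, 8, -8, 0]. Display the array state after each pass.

After pass 1: [8, 8, -8, 0, 9] (3 swaps)
After pass 2: [8, -8, 0, 8, 9] (2 swaps)
Total swaps: 5


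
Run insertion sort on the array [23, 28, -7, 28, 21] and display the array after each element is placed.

First element 23 is already 'sorted'
Insert 28: shifted 0 elements -> [23, 28, -7, 28, 21]
Insert -7: shifted 2 elements -> [-7, 23, 28, 28, 21]
Insert 28: shifted 0 elements -> [-7, 23, 28, 28, 21]
Insert 21: shifted 3 elements -> [-7, 21, 23, 28, 28]


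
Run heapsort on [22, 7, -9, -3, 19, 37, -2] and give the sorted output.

Build heap: [37, 19, 22, -3, 7, -9, -2]
Extract 37: [22, 19, -2, -3, 7, -9, 37]
Extract 22: [19, 7, -2, -3, -9, 22, 37]
Extract 19: [7, -3, -2, -9, 19, 22, 37]
Extract 7: [-2, -3, -9, 7, 19, 22, 37]
Extract -2: [-3, -9, -2, 7, 19, 22, 37]
Extract -3: [-9, -3, -2, 7, 19, 22, 37]


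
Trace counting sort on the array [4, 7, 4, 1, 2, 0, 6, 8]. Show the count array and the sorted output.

Count array: [1, 1, 1, 0, 2, 0, 1, 1, 1]
(count[i] = number of elements equal to i)
Cumulative count: [1, 2, 3, 3, 5, 5, 6, 7, 8]
Sorted: [0, 1, 2, 4, 4, 6, 7, 8]


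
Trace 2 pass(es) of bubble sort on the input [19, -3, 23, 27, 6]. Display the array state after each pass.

After pass 1: [-3, 19, 23, 6, 27] (2 swaps)
After pass 2: [-3, 19, 6, 23, 27] (1 swaps)
Total swaps: 3


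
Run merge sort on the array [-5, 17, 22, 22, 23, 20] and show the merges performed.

Divide and conquer:
  Merge [17] + [22] -> [17, 22]
  Merge [-5] + [17, 22] -> [-5, 17, 22]
  Merge [23] + [20] -> [20, 23]
  Merge [22] + [20, 23] -> [20, 22, 23]
  Merge [-5, 17, 22] + [20, 22, 23] -> [-5, 17, 20, 22, 22, 23]


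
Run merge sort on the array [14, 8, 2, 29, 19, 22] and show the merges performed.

Divide and conquer:
  Merge [8] + [2] -> [2, 8]
  Merge [14] + [2, 8] -> [2, 8, 14]
  Merge [19] + [22] -> [19, 22]
  Merge [29] + [19, 22] -> [19, 22, 29]
  Merge [2, 8, 14] + [19, 22, 29] -> [2, 8, 14, 19, 22, 29]


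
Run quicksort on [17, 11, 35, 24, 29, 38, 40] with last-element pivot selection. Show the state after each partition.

Partition 1: pivot=40 at index 6 -> [17, 11, 35, 24, 29, 38, 40]
Partition 2: pivot=38 at index 5 -> [17, 11, 35, 24, 29, 38, 40]
Partition 3: pivot=29 at index 3 -> [17, 11, 24, 29, 35, 38, 40]
Partition 4: pivot=24 at index 2 -> [17, 11, 24, 29, 35, 38, 40]
Partition 5: pivot=11 at index 0 -> [11, 17, 24, 29, 35, 38, 40]


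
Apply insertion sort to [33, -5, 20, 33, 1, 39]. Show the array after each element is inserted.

First element 33 is already 'sorted'
Insert -5: shifted 1 elements -> [-5, 33, 20, 33, 1, 39]
Insert 20: shifted 1 elements -> [-5, 20, 33, 33, 1, 39]
Insert 33: shifted 0 elements -> [-5, 20, 33, 33, 1, 39]
Insert 1: shifted 3 elements -> [-5, 1, 20, 33, 33, 39]
Insert 39: shifted 0 elements -> [-5, 1, 20, 33, 33, 39]


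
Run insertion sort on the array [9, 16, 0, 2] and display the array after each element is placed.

First element 9 is already 'sorted'
Insert 16: shifted 0 elements -> [9, 16, 0, 2]
Insert 0: shifted 2 elements -> [0, 9, 16, 2]
Insert 2: shifted 2 elements -> [0, 2, 9, 16]


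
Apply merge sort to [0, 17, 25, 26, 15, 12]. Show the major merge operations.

Divide and conquer:
  Merge [17] + [25] -> [17, 25]
  Merge [0] + [17, 25] -> [0, 17, 25]
  Merge [15] + [12] -> [12, 15]
  Merge [26] + [12, 15] -> [12, 15, 26]
  Merge [0, 17, 25] + [12, 15, 26] -> [0, 12, 15, 17, 25, 26]


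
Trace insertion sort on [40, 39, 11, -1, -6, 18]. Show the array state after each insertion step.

First element 40 is already 'sorted'
Insert 39: shifted 1 elements -> [39, 40, 11, -1, -6, 18]
Insert 11: shifted 2 elements -> [11, 39, 40, -1, -6, 18]
Insert -1: shifted 3 elements -> [-1, 11, 39, 40, -6, 18]
Insert -6: shifted 4 elements -> [-6, -1, 11, 39, 40, 18]
Insert 18: shifted 2 elements -> [-6, -1, 11, 18, 39, 40]


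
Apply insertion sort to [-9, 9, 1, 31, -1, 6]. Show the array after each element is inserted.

First element -9 is already 'sorted'
Insert 9: shifted 0 elements -> [-9, 9, 1, 31, -1, 6]
Insert 1: shifted 1 elements -> [-9, 1, 9, 31, -1, 6]
Insert 31: shifted 0 elements -> [-9, 1, 9, 31, -1, 6]
Insert -1: shifted 3 elements -> [-9, -1, 1, 9, 31, 6]
Insert 6: shifted 2 elements -> [-9, -1, 1, 6, 9, 31]


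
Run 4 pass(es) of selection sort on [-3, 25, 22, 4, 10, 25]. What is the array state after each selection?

Pass 1: Select minimum -3 at index 0, swap -> [-3, 25, 22, 4, 10, 25]
Pass 2: Select minimum 4 at index 3, swap -> [-3, 4, 22, 25, 10, 25]
Pass 3: Select minimum 10 at index 4, swap -> [-3, 4, 10, 25, 22, 25]
Pass 4: Select minimum 22 at index 4, swap -> [-3, 4, 10, 22, 25, 25]


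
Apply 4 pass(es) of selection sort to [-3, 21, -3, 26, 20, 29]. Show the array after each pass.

Pass 1: Select minimum -3 at index 0, swap -> [-3, 21, -3, 26, 20, 29]
Pass 2: Select minimum -3 at index 2, swap -> [-3, -3, 21, 26, 20, 29]
Pass 3: Select minimum 20 at index 4, swap -> [-3, -3, 20, 26, 21, 29]
Pass 4: Select minimum 21 at index 4, swap -> [-3, -3, 20, 21, 26, 29]


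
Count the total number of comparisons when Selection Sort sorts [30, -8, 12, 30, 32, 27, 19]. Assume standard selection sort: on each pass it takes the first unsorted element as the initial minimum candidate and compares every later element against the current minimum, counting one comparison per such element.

Pass 1: scan indices 1..6 for the minimum = 6 comparison(s); min is -8, place at index 0 -> [-8, 30, 12, 30, 32, 27, 19]
Pass 2: scan indices 2..6 for the minimum = 5 comparison(s); min is 12, place at index 1 -> [-8, 12, 30, 30, 32, 27, 19]
Pass 3: scan indices 3..6 for the minimum = 4 comparison(s); min is 19, place at index 2 -> [-8, 12, 19, 30, 32, 27, 30]
Pass 4: scan indices 4..6 for the minimum = 3 comparison(s); min is 27, place at index 3 -> [-8, 12, 19, 27, 32, 30, 30]
Pass 5: scan indices 5..6 for the minimum = 2 comparison(s); min is 30, place at index 4 -> [-8, 12, 19, 27, 30, 32, 30]
Pass 6: scan indices 6..6 for the minimum = 1 comparison(s); min is 30, place at index 5 -> [-8, 12, 19, 27, 30, 30, 32]
Selection sort always scans the whole unsorted suffix, so the count is (n-1) + (n-2) + ... + 1 = n(n-1)/2 = 7*6/2 = 21 regardless of the input order.
Total comparisons: 6 + 5 + 4 + 3 + 2 + 1 = 21


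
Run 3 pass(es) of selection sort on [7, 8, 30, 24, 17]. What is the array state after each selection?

Pass 1: Select minimum 7 at index 0, swap -> [7, 8, 30, 24, 17]
Pass 2: Select minimum 8 at index 1, swap -> [7, 8, 30, 24, 17]
Pass 3: Select minimum 17 at index 4, swap -> [7, 8, 17, 24, 30]


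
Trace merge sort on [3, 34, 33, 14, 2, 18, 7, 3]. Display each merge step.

Divide and conquer:
  Merge [3] + [34] -> [3, 34]
  Merge [33] + [14] -> [14, 33]
  Merge [3, 34] + [14, 33] -> [3, 14, 33, 34]
  Merge [2] + [18] -> [2, 18]
  Merge [7] + [3] -> [3, 7]
  Merge [2, 18] + [3, 7] -> [2, 3, 7, 18]
  Merge [3, 14, 33, 34] + [2, 3, 7, 18] -> [2, 3, 3, 7, 14, 18, 33, 34]


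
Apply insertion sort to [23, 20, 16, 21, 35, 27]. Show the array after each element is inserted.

First element 23 is already 'sorted'
Insert 20: shifted 1 elements -> [20, 23, 16, 21, 35, 27]
Insert 16: shifted 2 elements -> [16, 20, 23, 21, 35, 27]
Insert 21: shifted 1 elements -> [16, 20, 21, 23, 35, 27]
Insert 35: shifted 0 elements -> [16, 20, 21, 23, 35, 27]
Insert 27: shifted 1 elements -> [16, 20, 21, 23, 27, 35]


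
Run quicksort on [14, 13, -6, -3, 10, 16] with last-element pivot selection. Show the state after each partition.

Partition 1: pivot=16 at index 5 -> [14, 13, -6, -3, 10, 16]
Partition 2: pivot=10 at index 2 -> [-6, -3, 10, 13, 14, 16]
Partition 3: pivot=-3 at index 1 -> [-6, -3, 10, 13, 14, 16]
Partition 4: pivot=14 at index 4 -> [-6, -3, 10, 13, 14, 16]


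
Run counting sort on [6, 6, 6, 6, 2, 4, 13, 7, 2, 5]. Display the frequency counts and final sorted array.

Count array: [0, 0, 2, 0, 1, 1, 4, 1, 0, 0, 0, 0, 0, 1]
(count[i] = number of elements equal to i)
Cumulative count: [0, 0, 2, 2, 3, 4, 8, 9, 9, 9, 9, 9, 9, 10]
Sorted: [2, 2, 4, 5, 6, 6, 6, 6, 7, 13]


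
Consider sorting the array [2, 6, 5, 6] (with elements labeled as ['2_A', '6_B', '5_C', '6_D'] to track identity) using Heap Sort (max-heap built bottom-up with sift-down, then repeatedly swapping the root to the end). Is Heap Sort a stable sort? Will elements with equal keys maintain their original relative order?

Trace Heap Sort on the labeled array (the key is the number; the letter only tracks identity):
  Build max-heap: [6_B, 6_D, 5_C, 2_A]
  Swap root 6_B to index 3, re-heapify first 3 -> [6_D, 2_A, 5_C, 6_B]
  Swap root 6_D to index 2, re-heapify first 2 -> [5_C, 2_A, 6_D, 6_B]
  Swap root 5_C to index 1, re-heapify first 1 -> [2_A, 5_C, 6_D, 6_B]
Final order: [2_A, 5_C, 6_D, 6_B]
Equal keys:
  value 6: originally 6_B, 6_D; after sorting 6_D, 6_B -> order changed
Equal keys were reordered, so Heap Sort is not stable: heap construction and root-to-end swaps move elements without regard to the original order of equal keys. (One such input is enough; an unstable sort may happen to preserve order on other inputs, but it gives no guarantee.)
Answer: Not stable


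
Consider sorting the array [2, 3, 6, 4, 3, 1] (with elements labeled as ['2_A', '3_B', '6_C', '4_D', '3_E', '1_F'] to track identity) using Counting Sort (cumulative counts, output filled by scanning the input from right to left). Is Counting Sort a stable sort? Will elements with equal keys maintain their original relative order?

Trace Counting Sort on the labeled array (the key is the number; the letter only tracks identity):
  Counts for values 0..6: [0, 1, 1, 2, 1, 0, 1]
  Cumulative counts: [0, 1, 2, 4, 5, 5, 6]
  Scan right to left: place 1_F at output index 0
  Scan right to left: place 3_E at output index 3
  Scan right to left: place 4_D at output index 4
  Scan right to left: place 6_C at output index 5
  Scan right to left: place 3_B at output index 2
  Scan right to left: place 2_A at output index 1
  Output: [1_F, 2_A, 3_B, 3_E, 4_D, 6_C]
Equal keys:
  value 3: originally 3_B, 3_E; after sorting 3_B, 3_E -> order preserved
All equal keys kept their original relative order. Counting Sort is stable: scanning the input right to left with decreasing cumulative counts places later duplicates at later output positions.
Answer: Stable


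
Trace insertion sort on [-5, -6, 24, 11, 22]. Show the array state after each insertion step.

First element -5 is already 'sorted'
Insert -6: shifted 1 elements -> [-6, -5, 24, 11, 22]
Insert 24: shifted 0 elements -> [-6, -5, 24, 11, 22]
Insert 11: shifted 1 elements -> [-6, -5, 11, 24, 22]
Insert 22: shifted 1 elements -> [-6, -5, 11, 22, 24]


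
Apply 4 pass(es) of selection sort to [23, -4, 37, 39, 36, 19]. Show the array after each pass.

Pass 1: Select minimum -4 at index 1, swap -> [-4, 23, 37, 39, 36, 19]
Pass 2: Select minimum 19 at index 5, swap -> [-4, 19, 37, 39, 36, 23]
Pass 3: Select minimum 23 at index 5, swap -> [-4, 19, 23, 39, 36, 37]
Pass 4: Select minimum 36 at index 4, swap -> [-4, 19, 23, 36, 39, 37]


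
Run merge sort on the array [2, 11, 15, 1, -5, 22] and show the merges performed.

Divide and conquer:
  Merge [11] + [15] -> [11, 15]
  Merge [2] + [11, 15] -> [2, 11, 15]
  Merge [-5] + [22] -> [-5, 22]
  Merge [1] + [-5, 22] -> [-5, 1, 22]
  Merge [2, 11, 15] + [-5, 1, 22] -> [-5, 1, 2, 11, 15, 22]


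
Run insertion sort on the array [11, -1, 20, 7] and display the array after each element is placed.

First element 11 is already 'sorted'
Insert -1: shifted 1 elements -> [-1, 11, 20, 7]
Insert 20: shifted 0 elements -> [-1, 11, 20, 7]
Insert 7: shifted 2 elements -> [-1, 7, 11, 20]


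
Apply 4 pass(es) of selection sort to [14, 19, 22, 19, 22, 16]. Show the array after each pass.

Pass 1: Select minimum 14 at index 0, swap -> [14, 19, 22, 19, 22, 16]
Pass 2: Select minimum 16 at index 5, swap -> [14, 16, 22, 19, 22, 19]
Pass 3: Select minimum 19 at index 3, swap -> [14, 16, 19, 22, 22, 19]
Pass 4: Select minimum 19 at index 5, swap -> [14, 16, 19, 19, 22, 22]


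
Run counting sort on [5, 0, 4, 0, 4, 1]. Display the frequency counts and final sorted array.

Count array: [2, 1, 0, 0, 2, 1]
(count[i] = number of elements equal to i)
Cumulative count: [2, 3, 3, 3, 5, 6]
Sorted: [0, 0, 1, 4, 4, 5]


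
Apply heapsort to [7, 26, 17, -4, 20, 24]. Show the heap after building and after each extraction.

Build heap: [26, 20, 24, -4, 7, 17]
Extract 26: [24, 20, 17, -4, 7, 26]
Extract 24: [20, 7, 17, -4, 24, 26]
Extract 20: [17, 7, -4, 20, 24, 26]
Extract 17: [7, -4, 17, 20, 24, 26]
Extract 7: [-4, 7, 17, 20, 24, 26]


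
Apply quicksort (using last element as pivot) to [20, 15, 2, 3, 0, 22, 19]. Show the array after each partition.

Partition 1: pivot=19 at index 4 -> [15, 2, 3, 0, 19, 22, 20]
Partition 2: pivot=0 at index 0 -> [0, 2, 3, 15, 19, 22, 20]
Partition 3: pivot=15 at index 3 -> [0, 2, 3, 15, 19, 22, 20]
Partition 4: pivot=3 at index 2 -> [0, 2, 3, 15, 19, 22, 20]
Partition 5: pivot=20 at index 5 -> [0, 2, 3, 15, 19, 20, 22]


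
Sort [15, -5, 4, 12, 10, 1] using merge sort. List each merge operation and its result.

Divide and conquer:
  Merge [-5] + [4] -> [-5, 4]
  Merge [15] + [-5, 4] -> [-5, 4, 15]
  Merge [10] + [1] -> [1, 10]
  Merge [12] + [1, 10] -> [1, 10, 12]
  Merge [-5, 4, 15] + [1, 10, 12] -> [-5, 1, 4, 10, 12, 15]


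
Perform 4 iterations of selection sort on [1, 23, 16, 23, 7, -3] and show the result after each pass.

Pass 1: Select minimum -3 at index 5, swap -> [-3, 23, 16, 23, 7, 1]
Pass 2: Select minimum 1 at index 5, swap -> [-3, 1, 16, 23, 7, 23]
Pass 3: Select minimum 7 at index 4, swap -> [-3, 1, 7, 23, 16, 23]
Pass 4: Select minimum 16 at index 4, swap -> [-3, 1, 7, 16, 23, 23]


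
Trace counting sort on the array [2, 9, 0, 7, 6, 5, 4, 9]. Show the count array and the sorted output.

Count array: [1, 0, 1, 0, 1, 1, 1, 1, 0, 2]
(count[i] = number of elements equal to i)
Cumulative count: [1, 1, 2, 2, 3, 4, 5, 6, 6, 8]
Sorted: [0, 2, 4, 5, 6, 7, 9, 9]


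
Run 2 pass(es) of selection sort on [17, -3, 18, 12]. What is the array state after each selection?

Pass 1: Select minimum -3 at index 1, swap -> [-3, 17, 18, 12]
Pass 2: Select minimum 12 at index 3, swap -> [-3, 12, 18, 17]


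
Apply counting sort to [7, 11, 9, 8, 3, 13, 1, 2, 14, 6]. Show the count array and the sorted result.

Count array: [0, 1, 1, 1, 0, 0, 1, 1, 1, 1, 0, 1, 0, 1, 1]
(count[i] = number of elements equal to i)
Cumulative count: [0, 1, 2, 3, 3, 3, 4, 5, 6, 7, 7, 8, 8, 9, 10]
Sorted: [1, 2, 3, 6, 7, 8, 9, 11, 13, 14]


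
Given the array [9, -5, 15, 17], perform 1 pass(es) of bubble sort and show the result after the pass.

After pass 1: [-5, 9, 15, 17] (1 swaps)
Total swaps: 1


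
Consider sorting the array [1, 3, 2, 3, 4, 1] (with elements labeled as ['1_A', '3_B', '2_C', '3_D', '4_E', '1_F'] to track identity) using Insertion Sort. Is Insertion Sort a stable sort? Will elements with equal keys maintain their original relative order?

Trace Insertion Sort on the labeled array (the key is the number; the letter only tracks identity):
  Insert 3_B at index 1: [1_A, 3_B, 2_C, 3_D, 4_E, 1_F]
  Insert 2_C at index 1: [1_A, 2_C, 3_B, 3_D, 4_E, 1_F]
  Insert 3_D at index 3: [1_A, 2_C, 3_B, 3_D, 4_E, 1_F]
  Insert 4_E at index 4: [1_A, 2_C, 3_B, 3_D, 4_E, 1_F]
  Insert 1_F at index 1: [1_A, 1_F, 2_C, 3_B, 3_D, 4_E]
Final order: [1_A, 1_F, 2_C, 3_B, 3_D, 4_E]
Equal keys:
  value 1: originally 1_A, 1_F; after sorting 1_A, 1_F -> order preserved
  value 3: originally 3_B, 3_D; after sorting 3_B, 3_D -> order preserved
All equal keys kept their original relative order. Insertion Sort is stable: elements are shifted only while they are strictly greater than the key, so a key is inserted after any equal elements already placed.
Answer: Stable


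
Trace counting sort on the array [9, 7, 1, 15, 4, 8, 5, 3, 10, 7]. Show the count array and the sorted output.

Count array: [0, 1, 0, 1, 1, 1, 0, 2, 1, 1, 1, 0, 0, 0, 0, 1]
(count[i] = number of elements equal to i)
Cumulative count: [0, 1, 1, 2, 3, 4, 4, 6, 7, 8, 9, 9, 9, 9, 9, 10]
Sorted: [1, 3, 4, 5, 7, 7, 8, 9, 10, 15]


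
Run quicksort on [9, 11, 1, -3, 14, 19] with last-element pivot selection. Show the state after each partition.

Partition 1: pivot=19 at index 5 -> [9, 11, 1, -3, 14, 19]
Partition 2: pivot=14 at index 4 -> [9, 11, 1, -3, 14, 19]
Partition 3: pivot=-3 at index 0 -> [-3, 11, 1, 9, 14, 19]
Partition 4: pivot=9 at index 2 -> [-3, 1, 9, 11, 14, 19]


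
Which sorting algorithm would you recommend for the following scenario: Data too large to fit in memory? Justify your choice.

Best choice: External merge sort
Reason: Minimizes disk I/O by sequential reads/writes


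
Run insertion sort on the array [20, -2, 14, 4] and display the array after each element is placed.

First element 20 is already 'sorted'
Insert -2: shifted 1 elements -> [-2, 20, 14, 4]
Insert 14: shifted 1 elements -> [-2, 14, 20, 4]
Insert 4: shifted 2 elements -> [-2, 4, 14, 20]


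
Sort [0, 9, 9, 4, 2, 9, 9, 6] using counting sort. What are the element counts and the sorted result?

Count array: [1, 0, 1, 0, 1, 0, 1, 0, 0, 4]
(count[i] = number of elements equal to i)
Cumulative count: [1, 1, 2, 2, 3, 3, 4, 4, 4, 8]
Sorted: [0, 2, 4, 6, 9, 9, 9, 9]


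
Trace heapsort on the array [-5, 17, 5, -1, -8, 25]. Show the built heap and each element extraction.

Build heap: [25, 17, 5, -1, -8, -5]
Extract 25: [17, -1, 5, -5, -8, 25]
Extract 17: [5, -1, -8, -5, 17, 25]
Extract 5: [-1, -5, -8, 5, 17, 25]
Extract -1: [-5, -8, -1, 5, 17, 25]
Extract -5: [-8, -5, -1, 5, 17, 25]


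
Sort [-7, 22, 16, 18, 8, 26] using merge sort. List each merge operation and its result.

Divide and conquer:
  Merge [22] + [16] -> [16, 22]
  Merge [-7] + [16, 22] -> [-7, 16, 22]
  Merge [8] + [26] -> [8, 26]
  Merge [18] + [8, 26] -> [8, 18, 26]
  Merge [-7, 16, 22] + [8, 18, 26] -> [-7, 8, 16, 18, 22, 26]


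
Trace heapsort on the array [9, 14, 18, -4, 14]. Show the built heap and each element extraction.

Build heap: [18, 14, 9, -4, 14]
Extract 18: [14, 14, 9, -4, 18]
Extract 14: [14, -4, 9, 14, 18]
Extract 14: [9, -4, 14, 14, 18]
Extract 9: [-4, 9, 14, 14, 18]


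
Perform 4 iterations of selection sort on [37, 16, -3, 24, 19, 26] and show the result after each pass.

Pass 1: Select minimum -3 at index 2, swap -> [-3, 16, 37, 24, 19, 26]
Pass 2: Select minimum 16 at index 1, swap -> [-3, 16, 37, 24, 19, 26]
Pass 3: Select minimum 19 at index 4, swap -> [-3, 16, 19, 24, 37, 26]
Pass 4: Select minimum 24 at index 3, swap -> [-3, 16, 19, 24, 37, 26]


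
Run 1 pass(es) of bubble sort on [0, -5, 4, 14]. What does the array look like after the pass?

After pass 1: [-5, 0, 4, 14] (1 swaps)
Total swaps: 1


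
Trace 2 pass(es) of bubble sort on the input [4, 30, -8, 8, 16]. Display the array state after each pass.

After pass 1: [4, -8, 8, 16, 30] (3 swaps)
After pass 2: [-8, 4, 8, 16, 30] (1 swaps)
Total swaps: 4


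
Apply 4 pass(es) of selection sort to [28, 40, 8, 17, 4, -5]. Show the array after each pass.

Pass 1: Select minimum -5 at index 5, swap -> [-5, 40, 8, 17, 4, 28]
Pass 2: Select minimum 4 at index 4, swap -> [-5, 4, 8, 17, 40, 28]
Pass 3: Select minimum 8 at index 2, swap -> [-5, 4, 8, 17, 40, 28]
Pass 4: Select minimum 17 at index 3, swap -> [-5, 4, 8, 17, 40, 28]


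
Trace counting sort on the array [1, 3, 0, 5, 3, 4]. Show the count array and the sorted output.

Count array: [1, 1, 0, 2, 1, 1]
(count[i] = number of elements equal to i)
Cumulative count: [1, 2, 2, 4, 5, 6]
Sorted: [0, 1, 3, 3, 4, 5]


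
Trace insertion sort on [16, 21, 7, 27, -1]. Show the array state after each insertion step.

First element 16 is already 'sorted'
Insert 21: shifted 0 elements -> [16, 21, 7, 27, -1]
Insert 7: shifted 2 elements -> [7, 16, 21, 27, -1]
Insert 27: shifted 0 elements -> [7, 16, 21, 27, -1]
Insert -1: shifted 4 elements -> [-1, 7, 16, 21, 27]


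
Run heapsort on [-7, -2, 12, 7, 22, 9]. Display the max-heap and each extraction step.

Build heap: [22, 7, 12, -7, -2, 9]
Extract 22: [12, 7, 9, -7, -2, 22]
Extract 12: [9, 7, -2, -7, 12, 22]
Extract 9: [7, -7, -2, 9, 12, 22]
Extract 7: [-2, -7, 7, 9, 12, 22]
Extract -2: [-7, -2, 7, 9, 12, 22]


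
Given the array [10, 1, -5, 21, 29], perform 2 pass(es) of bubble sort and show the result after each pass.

After pass 1: [1, -5, 10, 21, 29] (2 swaps)
After pass 2: [-5, 1, 10, 21, 29] (1 swaps)
Total swaps: 3


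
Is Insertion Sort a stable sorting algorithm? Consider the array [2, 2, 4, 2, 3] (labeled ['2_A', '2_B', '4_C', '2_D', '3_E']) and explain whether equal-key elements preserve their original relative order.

Trace Insertion Sort on the labeled array (the key is the number; the letter only tracks identity):
  Insert 2_B at index 1: [2_A, 2_B, 4_C, 2_D, 3_E]
  Insert 4_C at index 2: [2_A, 2_B, 4_C, 2_D, 3_E]
  Insert 2_D at index 2: [2_A, 2_B, 2_D, 4_C, 3_E]
  Insert 3_E at index 3: [2_A, 2_B, 2_D, 3_E, 4_C]
Final order: [2_A, 2_B, 2_D, 3_E, 4_C]
Equal keys:
  value 2: originally 2_A, 2_B, 2_D; after sorting 2_A, 2_B, 2_D -> order preserved
All equal keys kept their original relative order. Insertion Sort is stable: elements are shifted only while they are strictly greater than the key, so a key is inserted after any equal elements already placed.
Answer: Stable


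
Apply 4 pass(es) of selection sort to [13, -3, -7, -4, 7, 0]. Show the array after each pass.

Pass 1: Select minimum -7 at index 2, swap -> [-7, -3, 13, -4, 7, 0]
Pass 2: Select minimum -4 at index 3, swap -> [-7, -4, 13, -3, 7, 0]
Pass 3: Select minimum -3 at index 3, swap -> [-7, -4, -3, 13, 7, 0]
Pass 4: Select minimum 0 at index 5, swap -> [-7, -4, -3, 0, 7, 13]


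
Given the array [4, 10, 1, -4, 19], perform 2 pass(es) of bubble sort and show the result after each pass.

After pass 1: [4, 1, -4, 10, 19] (2 swaps)
After pass 2: [1, -4, 4, 10, 19] (2 swaps)
Total swaps: 4


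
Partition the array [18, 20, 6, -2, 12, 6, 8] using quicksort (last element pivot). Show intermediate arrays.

Partition 1: pivot=8 at index 3 -> [6, -2, 6, 8, 12, 18, 20]
Partition 2: pivot=6 at index 2 -> [6, -2, 6, 8, 12, 18, 20]
Partition 3: pivot=-2 at index 0 -> [-2, 6, 6, 8, 12, 18, 20]
Partition 4: pivot=20 at index 6 -> [-2, 6, 6, 8, 12, 18, 20]
Partition 5: pivot=18 at index 5 -> [-2, 6, 6, 8, 12, 18, 20]


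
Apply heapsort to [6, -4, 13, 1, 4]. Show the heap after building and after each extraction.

Build heap: [13, 4, 6, 1, -4]
Extract 13: [6, 4, -4, 1, 13]
Extract 6: [4, 1, -4, 6, 13]
Extract 4: [1, -4, 4, 6, 13]
Extract 1: [-4, 1, 4, 6, 13]


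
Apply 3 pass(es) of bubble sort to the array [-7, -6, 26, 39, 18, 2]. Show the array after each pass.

After pass 1: [-7, -6, 26, 18, 2, 39] (2 swaps)
After pass 2: [-7, -6, 18, 2, 26, 39] (2 swaps)
After pass 3: [-7, -6, 2, 18, 26, 39] (1 swaps)
Total swaps: 5


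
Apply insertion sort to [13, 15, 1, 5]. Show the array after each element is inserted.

First element 13 is already 'sorted'
Insert 15: shifted 0 elements -> [13, 15, 1, 5]
Insert 1: shifted 2 elements -> [1, 13, 15, 5]
Insert 5: shifted 2 elements -> [1, 5, 13, 15]


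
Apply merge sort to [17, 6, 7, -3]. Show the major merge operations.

Divide and conquer:
  Merge [17] + [6] -> [6, 17]
  Merge [7] + [-3] -> [-3, 7]
  Merge [6, 17] + [-3, 7] -> [-3, 6, 7, 17]


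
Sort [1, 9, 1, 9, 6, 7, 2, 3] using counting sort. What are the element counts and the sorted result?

Count array: [0, 2, 1, 1, 0, 0, 1, 1, 0, 2]
(count[i] = number of elements equal to i)
Cumulative count: [0, 2, 3, 4, 4, 4, 5, 6, 6, 8]
Sorted: [1, 1, 2, 3, 6, 7, 9, 9]


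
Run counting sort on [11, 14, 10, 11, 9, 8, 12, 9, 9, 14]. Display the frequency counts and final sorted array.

Count array: [0, 0, 0, 0, 0, 0, 0, 0, 1, 3, 1, 2, 1, 0, 2]
(count[i] = number of elements equal to i)
Cumulative count: [0, 0, 0, 0, 0, 0, 0, 0, 1, 4, 5, 7, 8, 8, 10]
Sorted: [8, 9, 9, 9, 10, 11, 11, 12, 14, 14]


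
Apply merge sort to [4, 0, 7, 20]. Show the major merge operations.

Divide and conquer:
  Merge [4] + [0] -> [0, 4]
  Merge [7] + [20] -> [7, 20]
  Merge [0, 4] + [7, 20] -> [0, 4, 7, 20]


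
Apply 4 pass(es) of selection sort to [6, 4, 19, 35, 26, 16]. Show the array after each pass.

Pass 1: Select minimum 4 at index 1, swap -> [4, 6, 19, 35, 26, 16]
Pass 2: Select minimum 6 at index 1, swap -> [4, 6, 19, 35, 26, 16]
Pass 3: Select minimum 16 at index 5, swap -> [4, 6, 16, 35, 26, 19]
Pass 4: Select minimum 19 at index 5, swap -> [4, 6, 16, 19, 26, 35]


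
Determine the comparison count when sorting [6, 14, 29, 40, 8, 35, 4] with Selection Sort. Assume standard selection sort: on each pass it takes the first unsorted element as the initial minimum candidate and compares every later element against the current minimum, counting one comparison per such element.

Pass 1: scan indices 1..6 for the minimum = 6 comparison(s); min is 4, place at index 0 -> [4, 14, 29, 40, 8, 35, 6]
Pass 2: scan indices 2..6 for the minimum = 5 comparison(s); min is 6, place at index 1 -> [4, 6, 29, 40, 8, 35, 14]
Pass 3: scan indices 3..6 for the minimum = 4 comparison(s); min is 8, place at index 2 -> [4, 6, 8, 40, 29, 35, 14]
Pass 4: scan indices 4..6 for the minimum = 3 comparison(s); min is 14, place at index 3 -> [4, 6, 8, 14, 29, 35, 40]
Pass 5: scan indices 5..6 for the minimum = 2 comparison(s); min is 29, place at index 4 -> [4, 6, 8, 14, 29, 35, 40]
Pass 6: scan indices 6..6 for the minimum = 1 comparison(s); min is 35, place at index 5 -> [4, 6, 8, 14, 29, 35, 40]
Selection sort always scans the whole unsorted suffix, so the count is (n-1) + (n-2) + ... + 1 = n(n-1)/2 = 7*6/2 = 21 regardless of the input order.
Total comparisons: 6 + 5 + 4 + 3 + 2 + 1 = 21


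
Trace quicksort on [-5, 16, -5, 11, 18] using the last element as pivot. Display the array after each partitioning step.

Partition 1: pivot=18 at index 4 -> [-5, 16, -5, 11, 18]
Partition 2: pivot=11 at index 2 -> [-5, -5, 11, 16, 18]
Partition 3: pivot=-5 at index 1 -> [-5, -5, 11, 16, 18]


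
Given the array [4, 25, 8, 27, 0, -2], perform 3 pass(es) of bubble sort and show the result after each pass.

After pass 1: [4, 8, 25, 0, -2, 27] (3 swaps)
After pass 2: [4, 8, 0, -2, 25, 27] (2 swaps)
After pass 3: [4, 0, -2, 8, 25, 27] (2 swaps)
Total swaps: 7


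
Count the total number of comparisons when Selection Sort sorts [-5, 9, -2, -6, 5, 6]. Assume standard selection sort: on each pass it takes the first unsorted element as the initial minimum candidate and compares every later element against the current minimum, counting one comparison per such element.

Pass 1: scan indices 1..5 for the minimum = 5 comparison(s); min is -6, place at index 0 -> [-6, 9, -2, -5, 5, 6]
Pass 2: scan indices 2..5 for the minimum = 4 comparison(s); min is -5, place at index 1 -> [-6, -5, -2, 9, 5, 6]
Pass 3: scan indices 3..5 for the minimum = 3 comparison(s); min is -2, place at index 2 -> [-6, -5, -2, 9, 5, 6]
Pass 4: scan indices 4..5 for the minimum = 2 comparison(s); min is 5, place at index 3 -> [-6, -5, -2, 5, 9, 6]
Pass 5: scan indices 5..5 for the minimum = 1 comparison(s); min is 6, place at index 4 -> [-6, -5, -2, 5, 6, 9]
Selection sort always scans the whole unsorted suffix, so the count is (n-1) + (n-2) + ... + 1 = n(n-1)/2 = 6*5/2 = 15 regardless of the input order.
Total comparisons: 5 + 4 + 3 + 2 + 1 = 15


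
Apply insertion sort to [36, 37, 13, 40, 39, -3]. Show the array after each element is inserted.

First element 36 is already 'sorted'
Insert 37: shifted 0 elements -> [36, 37, 13, 40, 39, -3]
Insert 13: shifted 2 elements -> [13, 36, 37, 40, 39, -3]
Insert 40: shifted 0 elements -> [13, 36, 37, 40, 39, -3]
Insert 39: shifted 1 elements -> [13, 36, 37, 39, 40, -3]
Insert -3: shifted 5 elements -> [-3, 13, 36, 37, 39, 40]


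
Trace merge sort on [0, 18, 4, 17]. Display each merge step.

Divide and conquer:
  Merge [0] + [18] -> [0, 18]
  Merge [4] + [17] -> [4, 17]
  Merge [0, 18] + [4, 17] -> [0, 4, 17, 18]


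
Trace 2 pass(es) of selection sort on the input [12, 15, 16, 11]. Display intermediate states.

Pass 1: Select minimum 11 at index 3, swap -> [11, 15, 16, 12]
Pass 2: Select minimum 12 at index 3, swap -> [11, 12, 16, 15]


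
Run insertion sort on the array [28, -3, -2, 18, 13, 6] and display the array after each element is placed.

First element 28 is already 'sorted'
Insert -3: shifted 1 elements -> [-3, 28, -2, 18, 13, 6]
Insert -2: shifted 1 elements -> [-3, -2, 28, 18, 13, 6]
Insert 18: shifted 1 elements -> [-3, -2, 18, 28, 13, 6]
Insert 13: shifted 2 elements -> [-3, -2, 13, 18, 28, 6]
Insert 6: shifted 3 elements -> [-3, -2, 6, 13, 18, 28]


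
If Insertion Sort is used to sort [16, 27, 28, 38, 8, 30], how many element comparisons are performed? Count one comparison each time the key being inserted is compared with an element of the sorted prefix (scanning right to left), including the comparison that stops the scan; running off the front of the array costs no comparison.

Insert 27: 16 <= 27 (stop) = 1 comparison(s) -> [16, 27, 28, 38, 8, 30]
Insert 28: 27 <= 28 (stop) = 1 comparison(s) -> [16, 27, 28, 38, 8, 30]
Insert 38: 28 <= 38 (stop) = 1 comparison(s) -> [16, 27, 28, 38, 8, 30]
Insert 8: 38 > 8 (shift), 28 > 8 (shift), 27 > 8 (shift), 16 > 8 (shift), reached front = 4 comparison(s) -> [8, 16, 27, 28, 38, 30]
Insert 30: 38 > 30 (shift), 28 <= 30 (stop) = 2 comparison(s) -> [8, 16, 27, 28, 30, 38]
Total comparisons: 1 + 1 + 1 + 4 + 2 = 9


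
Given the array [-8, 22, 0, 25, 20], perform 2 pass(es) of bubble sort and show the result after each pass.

After pass 1: [-8, 0, 22, 20, 25] (2 swaps)
After pass 2: [-8, 0, 20, 22, 25] (1 swaps)
Total swaps: 3


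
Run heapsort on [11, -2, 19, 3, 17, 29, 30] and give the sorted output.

Build heap: [30, 17, 29, 3, -2, 11, 19]
Extract 30: [29, 17, 19, 3, -2, 11, 30]
Extract 29: [19, 17, 11, 3, -2, 29, 30]
Extract 19: [17, 3, 11, -2, 19, 29, 30]
Extract 17: [11, 3, -2, 17, 19, 29, 30]
Extract 11: [3, -2, 11, 17, 19, 29, 30]
Extract 3: [-2, 3, 11, 17, 19, 29, 30]


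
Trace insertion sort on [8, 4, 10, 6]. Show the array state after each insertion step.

First element 8 is already 'sorted'
Insert 4: shifted 1 elements -> [4, 8, 10, 6]
Insert 10: shifted 0 elements -> [4, 8, 10, 6]
Insert 6: shifted 2 elements -> [4, 6, 8, 10]


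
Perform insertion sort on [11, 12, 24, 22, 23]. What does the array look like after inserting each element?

First element 11 is already 'sorted'
Insert 12: shifted 0 elements -> [11, 12, 24, 22, 23]
Insert 24: shifted 0 elements -> [11, 12, 24, 22, 23]
Insert 22: shifted 1 elements -> [11, 12, 22, 24, 23]
Insert 23: shifted 1 elements -> [11, 12, 22, 23, 24]


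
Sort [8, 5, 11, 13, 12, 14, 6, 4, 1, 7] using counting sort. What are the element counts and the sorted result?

Count array: [0, 1, 0, 0, 1, 1, 1, 1, 1, 0, 0, 1, 1, 1, 1]
(count[i] = number of elements equal to i)
Cumulative count: [0, 1, 1, 1, 2, 3, 4, 5, 6, 6, 6, 7, 8, 9, 10]
Sorted: [1, 4, 5, 6, 7, 8, 11, 12, 13, 14]


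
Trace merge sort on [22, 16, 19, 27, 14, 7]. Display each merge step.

Divide and conquer:
  Merge [16] + [19] -> [16, 19]
  Merge [22] + [16, 19] -> [16, 19, 22]
  Merge [14] + [7] -> [7, 14]
  Merge [27] + [7, 14] -> [7, 14, 27]
  Merge [16, 19, 22] + [7, 14, 27] -> [7, 14, 16, 19, 22, 27]


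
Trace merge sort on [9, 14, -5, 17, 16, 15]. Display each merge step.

Divide and conquer:
  Merge [14] + [-5] -> [-5, 14]
  Merge [9] + [-5, 14] -> [-5, 9, 14]
  Merge [16] + [15] -> [15, 16]
  Merge [17] + [15, 16] -> [15, 16, 17]
  Merge [-5, 9, 14] + [15, 16, 17] -> [-5, 9, 14, 15, 16, 17]


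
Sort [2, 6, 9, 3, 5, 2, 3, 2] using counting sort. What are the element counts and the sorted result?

Count array: [0, 0, 3, 2, 0, 1, 1, 0, 0, 1]
(count[i] = number of elements equal to i)
Cumulative count: [0, 0, 3, 5, 5, 6, 7, 7, 7, 8]
Sorted: [2, 2, 2, 3, 3, 5, 6, 9]


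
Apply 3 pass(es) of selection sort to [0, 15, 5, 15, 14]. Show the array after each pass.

Pass 1: Select minimum 0 at index 0, swap -> [0, 15, 5, 15, 14]
Pass 2: Select minimum 5 at index 2, swap -> [0, 5, 15, 15, 14]
Pass 3: Select minimum 14 at index 4, swap -> [0, 5, 14, 15, 15]


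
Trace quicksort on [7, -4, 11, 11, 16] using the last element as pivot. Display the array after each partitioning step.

Partition 1: pivot=16 at index 4 -> [7, -4, 11, 11, 16]
Partition 2: pivot=11 at index 3 -> [7, -4, 11, 11, 16]
Partition 3: pivot=11 at index 2 -> [7, -4, 11, 11, 16]
Partition 4: pivot=-4 at index 0 -> [-4, 7, 11, 11, 16]


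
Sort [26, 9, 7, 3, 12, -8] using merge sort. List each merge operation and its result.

Divide and conquer:
  Merge [9] + [7] -> [7, 9]
  Merge [26] + [7, 9] -> [7, 9, 26]
  Merge [12] + [-8] -> [-8, 12]
  Merge [3] + [-8, 12] -> [-8, 3, 12]
  Merge [7, 9, 26] + [-8, 3, 12] -> [-8, 3, 7, 9, 12, 26]


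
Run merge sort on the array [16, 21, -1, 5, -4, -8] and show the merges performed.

Divide and conquer:
  Merge [21] + [-1] -> [-1, 21]
  Merge [16] + [-1, 21] -> [-1, 16, 21]
  Merge [-4] + [-8] -> [-8, -4]
  Merge [5] + [-8, -4] -> [-8, -4, 5]
  Merge [-1, 16, 21] + [-8, -4, 5] -> [-8, -4, -1, 5, 16, 21]


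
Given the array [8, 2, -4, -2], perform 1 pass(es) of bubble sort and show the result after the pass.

After pass 1: [2, -4, -2, 8] (3 swaps)
Total swaps: 3


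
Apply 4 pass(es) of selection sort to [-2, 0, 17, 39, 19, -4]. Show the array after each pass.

Pass 1: Select minimum -4 at index 5, swap -> [-4, 0, 17, 39, 19, -2]
Pass 2: Select minimum -2 at index 5, swap -> [-4, -2, 17, 39, 19, 0]
Pass 3: Select minimum 0 at index 5, swap -> [-4, -2, 0, 39, 19, 17]
Pass 4: Select minimum 17 at index 5, swap -> [-4, -2, 0, 17, 19, 39]
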